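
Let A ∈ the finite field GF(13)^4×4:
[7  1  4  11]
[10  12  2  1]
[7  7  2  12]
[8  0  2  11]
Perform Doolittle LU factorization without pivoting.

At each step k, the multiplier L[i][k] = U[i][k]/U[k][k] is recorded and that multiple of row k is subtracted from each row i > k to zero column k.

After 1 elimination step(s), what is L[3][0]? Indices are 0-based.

L[3][0] = 3

[col 0] pivot 7
  R1 -= 7*R0 → (0, 5, 0, 2)  (L[1][0] := 7)
  R2 -= 1*R0 → (0, 6, 11, 1)  (L[2][0] := 1)
  R3 -= 3*R0 → (0, 10, 3, 4)  (L[3][0] := 3)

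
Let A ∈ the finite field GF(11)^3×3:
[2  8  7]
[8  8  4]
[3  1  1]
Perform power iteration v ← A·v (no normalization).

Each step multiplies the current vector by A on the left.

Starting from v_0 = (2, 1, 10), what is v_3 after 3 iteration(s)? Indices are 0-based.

v_0 = (2, 1, 10).
v_1 = A·v_0 = (5, 9, 6).
v_2 = A·v_1 = (3, 4, 8).
v_3 = A·v_2 = (6, 0, 10).

v_3 = (6, 0, 10)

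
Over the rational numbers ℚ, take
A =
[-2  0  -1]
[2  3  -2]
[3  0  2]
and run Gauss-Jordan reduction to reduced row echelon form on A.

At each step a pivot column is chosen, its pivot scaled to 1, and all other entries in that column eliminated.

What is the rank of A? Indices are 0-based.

rank = 3

pivot(0,0)=-2: scale R0 → (1, 0, 1/2)
  clear (1,0): R1 −= (2)R0 → (0, 3, -3)
  clear (2,0): R2 −= (3)R0 → (0, 0, 1/2)
pivot(1,1)=3: scale R1 → (0, 1, -1)
pivot(2,2)=1/2: scale R2 → (0, 0, 1)
  clear (0,2): R0 −= (1/2)R2 → (1, 0, 0)
  clear (1,2): R1 −= (-1)R2 → (0, 1, 0)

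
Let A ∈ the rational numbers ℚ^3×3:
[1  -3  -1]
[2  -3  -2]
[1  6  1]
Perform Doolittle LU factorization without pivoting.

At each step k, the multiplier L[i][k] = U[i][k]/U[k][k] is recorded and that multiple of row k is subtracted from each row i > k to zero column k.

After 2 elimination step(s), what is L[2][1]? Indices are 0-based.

[col 0] pivot 1
  R1 -= 2*R0 → (0, 3, 0)  (L[1][0] := 2)
  R2 -= 1*R0 → (0, 9, 2)  (L[2][0] := 1)
[col 1] pivot 3
  R2 -= 3*R1 → (0, 0, 2)  (L[2][1] := 3)

L[2][1] = 3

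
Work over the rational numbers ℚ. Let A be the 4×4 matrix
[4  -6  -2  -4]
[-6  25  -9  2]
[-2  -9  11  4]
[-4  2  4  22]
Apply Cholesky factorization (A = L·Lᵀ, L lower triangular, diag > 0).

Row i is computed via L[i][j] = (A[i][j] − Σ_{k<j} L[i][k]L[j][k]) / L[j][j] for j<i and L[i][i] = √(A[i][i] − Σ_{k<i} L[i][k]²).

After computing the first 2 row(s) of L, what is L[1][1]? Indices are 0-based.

Step 1: L[0][0] = √(4) = 2.
  L[1][0] = (-6) / L[0][0] = -3.
Step 2: L[1][1] = √(16) = 4.

L[1][1] = 4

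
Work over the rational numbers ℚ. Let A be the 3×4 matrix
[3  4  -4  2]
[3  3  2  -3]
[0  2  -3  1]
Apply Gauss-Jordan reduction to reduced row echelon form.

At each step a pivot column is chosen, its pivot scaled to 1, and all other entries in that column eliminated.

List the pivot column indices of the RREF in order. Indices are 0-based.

pivot columns: 0, 1, 2

pivot(0,0)=3: scale R0 → (1, 4/3, -4/3, 2/3)
  clear (1,0): R1 −= (3)R0 → (0, -1, 6, -5)
pivot(1,1)=-1: scale R1 → (0, 1, -6, 5)
  clear (0,1): R0 −= (4/3)R1 → (1, 0, 20/3, -6)
  clear (2,1): R2 −= (2)R1 → (0, 0, 9, -9)
pivot(2,2)=9: scale R2 → (0, 0, 1, -1)
  clear (0,2): R0 −= (20/3)R2 → (1, 0, 0, 2/3)
  clear (1,2): R1 −= (-6)R2 → (0, 1, 0, -1)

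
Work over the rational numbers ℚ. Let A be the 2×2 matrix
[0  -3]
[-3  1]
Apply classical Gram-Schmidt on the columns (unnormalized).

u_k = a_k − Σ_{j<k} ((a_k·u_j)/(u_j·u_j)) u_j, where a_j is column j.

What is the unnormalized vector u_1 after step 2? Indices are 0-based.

Step 1: u_0 = a_0 = (0, -3).
Step 2: u_1 = a_1 − (-1/3)·u_0 = (-3, 0).

u_1 = (-3, 0)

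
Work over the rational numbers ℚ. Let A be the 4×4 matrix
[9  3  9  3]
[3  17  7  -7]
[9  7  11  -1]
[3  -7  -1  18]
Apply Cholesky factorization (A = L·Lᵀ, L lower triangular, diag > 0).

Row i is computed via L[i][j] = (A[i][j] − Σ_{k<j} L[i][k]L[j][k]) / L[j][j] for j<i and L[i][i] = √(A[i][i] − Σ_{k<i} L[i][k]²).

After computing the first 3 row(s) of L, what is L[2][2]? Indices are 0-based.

L[2][2] = 1

Step 1: L[0][0] = √(9) = 3.
  L[1][0] = (3) / L[0][0] = 1.
Step 2: L[1][1] = √(16) = 4.
  L[2][0] = (9) / L[0][0] = 3.
  L[2][1] = (4) / L[1][1] = 1.
Step 3: L[2][2] = √(1) = 1.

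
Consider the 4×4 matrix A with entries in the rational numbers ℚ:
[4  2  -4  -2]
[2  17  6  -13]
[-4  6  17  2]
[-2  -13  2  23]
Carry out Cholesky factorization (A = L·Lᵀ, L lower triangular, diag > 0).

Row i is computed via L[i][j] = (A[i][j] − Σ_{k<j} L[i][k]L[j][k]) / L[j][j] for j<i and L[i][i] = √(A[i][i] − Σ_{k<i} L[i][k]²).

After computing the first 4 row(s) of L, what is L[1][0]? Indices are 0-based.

Step 1: L[0][0] = √(4) = 2.
  L[1][0] = (2) / L[0][0] = 1.
Step 2: L[1][1] = √(16) = 4.
  L[2][0] = (-4) / L[0][0] = -2.
  L[2][1] = (8) / L[1][1] = 2.
Step 3: L[2][2] = √(9) = 3.
  L[3][0] = (-2) / L[0][0] = -1.
  L[3][1] = (-12) / L[1][1] = -3.
  L[3][2] = (6) / L[2][2] = 2.
Step 4: L[3][3] = √(9) = 3.

L[1][0] = 1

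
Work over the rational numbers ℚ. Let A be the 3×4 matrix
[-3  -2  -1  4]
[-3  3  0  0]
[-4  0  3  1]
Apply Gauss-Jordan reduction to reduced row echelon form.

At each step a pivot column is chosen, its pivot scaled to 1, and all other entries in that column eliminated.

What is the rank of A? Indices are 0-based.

rank = 3

pivot(0,0)=-3: scale R0 → (1, 2/3, 1/3, -4/3)
  clear (1,0): R1 −= (-3)R0 → (0, 5, 1, -4)
  clear (2,0): R2 −= (-4)R0 → (0, 8/3, 13/3, -13/3)
pivot(1,1)=5: scale R1 → (0, 1, 1/5, -4/5)
  clear (0,1): R0 −= (2/3)R1 → (1, 0, 1/5, -4/5)
  clear (2,1): R2 −= (8/3)R1 → (0, 0, 19/5, -11/5)
pivot(2,2)=19/5: scale R2 → (0, 0, 1, -11/19)
  clear (0,2): R0 −= (1/5)R2 → (1, 0, 0, -13/19)
  clear (1,2): R1 −= (1/5)R2 → (0, 1, 0, -13/19)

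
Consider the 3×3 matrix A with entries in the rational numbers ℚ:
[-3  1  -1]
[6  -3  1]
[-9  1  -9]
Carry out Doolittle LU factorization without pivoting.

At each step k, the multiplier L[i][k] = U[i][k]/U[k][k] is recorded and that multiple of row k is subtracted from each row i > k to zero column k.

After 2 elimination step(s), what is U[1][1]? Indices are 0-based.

[col 0] pivot -3
  R1 -= -2*R0 → (0, -1, -1)  (L[1][0] := -2)
  R2 -= 3*R0 → (0, -2, -6)  (L[2][0] := 3)
[col 1] pivot -1
  R2 -= 2*R1 → (0, 0, -4)  (L[2][1] := 2)

U[1][1] = -1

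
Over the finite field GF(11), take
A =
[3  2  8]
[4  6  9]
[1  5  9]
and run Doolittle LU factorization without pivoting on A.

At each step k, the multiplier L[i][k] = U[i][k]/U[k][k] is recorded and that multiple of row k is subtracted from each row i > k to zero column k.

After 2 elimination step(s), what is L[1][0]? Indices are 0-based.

k=0: U[0][0]=3
  eliminate (1,0): mult=5, new row 1: (0, 7, 2); set L[1][0]=5
  eliminate (2,0): mult=4, new row 2: (0, 8, 10); set L[2][0]=4
k=1: U[1][1]=7
  eliminate (2,1): mult=9, new row 2: (0, 0, 3); set L[2][1]=9

L[1][0] = 5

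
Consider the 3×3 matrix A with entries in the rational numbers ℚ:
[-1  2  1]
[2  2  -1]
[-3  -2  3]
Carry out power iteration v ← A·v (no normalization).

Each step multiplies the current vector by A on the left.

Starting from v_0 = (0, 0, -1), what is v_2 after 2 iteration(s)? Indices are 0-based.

v_2 = (0, 3, -8)

v_0 = (0, 0, -1).
v_1 = A·v_0 = (-1, 1, -3).
v_2 = A·v_1 = (0, 3, -8).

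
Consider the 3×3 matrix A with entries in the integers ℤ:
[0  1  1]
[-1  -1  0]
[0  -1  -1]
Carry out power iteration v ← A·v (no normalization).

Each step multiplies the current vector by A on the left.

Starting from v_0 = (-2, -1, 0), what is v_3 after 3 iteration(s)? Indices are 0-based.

v_3 = (-6, -2, 6)

v_0 = (-2, -1, 0).
v_1 = A·v_0 = (-1, 3, 1).
v_2 = A·v_1 = (4, -2, -4).
v_3 = A·v_2 = (-6, -2, 6).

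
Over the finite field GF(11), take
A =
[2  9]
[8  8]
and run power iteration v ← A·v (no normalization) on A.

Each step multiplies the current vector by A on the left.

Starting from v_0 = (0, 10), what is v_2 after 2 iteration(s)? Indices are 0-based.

v_2 = (9, 7)

v_0 = (0, 10).
v_1 = A·v_0 = (2, 3).
v_2 = A·v_1 = (9, 7).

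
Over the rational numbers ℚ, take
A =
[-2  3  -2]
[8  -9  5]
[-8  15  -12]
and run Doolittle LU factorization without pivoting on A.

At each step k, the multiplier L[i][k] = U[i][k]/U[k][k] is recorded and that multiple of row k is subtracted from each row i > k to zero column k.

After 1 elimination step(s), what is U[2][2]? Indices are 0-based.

U[2][2] = -4

k=0: U[0][0]=-2
  eliminate (1,0): mult=-4, new row 1: (0, 3, -3); set L[1][0]=-4
  eliminate (2,0): mult=4, new row 2: (0, 3, -4); set L[2][0]=4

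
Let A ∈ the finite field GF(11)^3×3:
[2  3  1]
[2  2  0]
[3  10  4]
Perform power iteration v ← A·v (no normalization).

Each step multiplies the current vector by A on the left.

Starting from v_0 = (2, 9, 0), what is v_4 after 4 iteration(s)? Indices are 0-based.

v_4 = (10, 0, 7)

v_0 = (2, 9, 0).
v_1 = A·v_0 = (9, 0, 8).
v_2 = A·v_1 = (4, 7, 4).
v_3 = A·v_2 = (0, 0, 10).
v_4 = A·v_3 = (10, 0, 7).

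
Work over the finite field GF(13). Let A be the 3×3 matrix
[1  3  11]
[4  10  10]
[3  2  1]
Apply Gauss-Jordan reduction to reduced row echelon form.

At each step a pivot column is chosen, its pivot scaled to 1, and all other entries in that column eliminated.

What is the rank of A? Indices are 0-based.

pivot(0,0)=1: scale R0 → (1, 3, 11)
  clear (1,0): R1 −= (4)R0 → (0, 11, 5)
  clear (2,0): R2 −= (3)R0 → (0, 6, 7)
pivot(1,1)=11: scale R1 → (0, 1, 4)
  clear (0,1): R0 −= (3)R1 → (1, 0, 12)
  clear (2,1): R2 −= (6)R1 → (0, 0, 9)
pivot(2,2)=9: scale R2 → (0, 0, 1)
  clear (0,2): R0 −= (12)R2 → (1, 0, 0)
  clear (1,2): R1 −= (4)R2 → (0, 1, 0)

rank = 3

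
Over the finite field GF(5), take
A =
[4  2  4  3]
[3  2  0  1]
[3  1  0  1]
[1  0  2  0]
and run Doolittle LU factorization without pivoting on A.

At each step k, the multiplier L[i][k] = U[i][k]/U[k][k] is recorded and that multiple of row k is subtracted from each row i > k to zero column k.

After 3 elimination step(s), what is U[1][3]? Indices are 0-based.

U[1][3] = 0

[col 0] pivot 4
  R1 -= 2*R0 → (0, 3, 2, 0)  (L[1][0] := 2)
  R2 -= 2*R0 → (0, 2, 2, 0)  (L[2][0] := 2)
  R3 -= 4*R0 → (0, 2, 1, 3)  (L[3][0] := 4)
[col 1] pivot 3
  R2 -= 4*R1 → (0, 0, 4, 0)  (L[2][1] := 4)
  R3 -= 4*R1 → (0, 0, 3, 3)  (L[3][1] := 4)
[col 2] pivot 4
  R3 -= 2*R2 → (0, 0, 0, 3)  (L[3][2] := 2)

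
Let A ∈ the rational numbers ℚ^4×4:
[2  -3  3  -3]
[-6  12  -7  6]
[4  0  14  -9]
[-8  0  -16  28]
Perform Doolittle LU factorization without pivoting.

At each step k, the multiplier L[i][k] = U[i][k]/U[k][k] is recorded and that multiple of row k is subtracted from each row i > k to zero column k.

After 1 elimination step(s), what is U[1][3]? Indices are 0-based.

U[1][3] = -3

k=0: U[0][0]=2
  eliminate (1,0): mult=-3, new row 1: (0, 3, 2, -3); set L[1][0]=-3
  eliminate (2,0): mult=2, new row 2: (0, 6, 8, -3); set L[2][0]=2
  eliminate (3,0): mult=-4, new row 3: (0, -12, -4, 16); set L[3][0]=-4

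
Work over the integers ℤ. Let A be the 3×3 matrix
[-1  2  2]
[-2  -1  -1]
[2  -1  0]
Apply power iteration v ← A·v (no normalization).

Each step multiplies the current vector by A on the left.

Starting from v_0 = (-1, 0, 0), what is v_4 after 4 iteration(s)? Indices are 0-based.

v_4 = (11, 2, -10)

v_0 = (-1, 0, 0).
v_1 = A·v_0 = (1, 2, -2).
v_2 = A·v_1 = (-1, -2, 0).
v_3 = A·v_2 = (-3, 4, 0).
v_4 = A·v_3 = (11, 2, -10).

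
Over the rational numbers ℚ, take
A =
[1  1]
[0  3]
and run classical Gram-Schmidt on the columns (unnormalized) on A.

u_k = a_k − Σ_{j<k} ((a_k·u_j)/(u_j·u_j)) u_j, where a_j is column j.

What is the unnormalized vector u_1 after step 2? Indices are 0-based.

Step 1: u_0 = a_0 = (1, 0).
Step 2: u_1 = a_1 − (1)·u_0 = (0, 3).

u_1 = (0, 3)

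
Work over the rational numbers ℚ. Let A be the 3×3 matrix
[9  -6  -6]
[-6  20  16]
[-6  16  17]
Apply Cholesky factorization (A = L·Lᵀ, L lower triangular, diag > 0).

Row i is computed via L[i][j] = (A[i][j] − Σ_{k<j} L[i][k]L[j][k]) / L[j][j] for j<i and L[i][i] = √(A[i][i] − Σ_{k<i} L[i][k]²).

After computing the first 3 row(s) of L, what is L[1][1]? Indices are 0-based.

L[1][1] = 4

Step 1: L[0][0] = √(9) = 3.
  L[1][0] = (-6) / L[0][0] = -2.
Step 2: L[1][1] = √(16) = 4.
  L[2][0] = (-6) / L[0][0] = -2.
  L[2][1] = (12) / L[1][1] = 3.
Step 3: L[2][2] = √(4) = 2.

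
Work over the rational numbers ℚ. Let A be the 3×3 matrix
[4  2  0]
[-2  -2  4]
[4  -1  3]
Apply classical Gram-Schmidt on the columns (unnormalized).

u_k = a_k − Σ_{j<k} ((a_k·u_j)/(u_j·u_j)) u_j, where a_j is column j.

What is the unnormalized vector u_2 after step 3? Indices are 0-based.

Step 1: u_0 = a_0 = (4, -2, 4).
Step 2: u_1 = a_1 − (2/9)·u_0 = (10/9, -14/9, -17/9).
Step 3: u_2 = a_2 − (1/9)·u_0 − (-107/65)·u_1 = (18/13, 108/65, -36/65).

u_2 = (18/13, 108/65, -36/65)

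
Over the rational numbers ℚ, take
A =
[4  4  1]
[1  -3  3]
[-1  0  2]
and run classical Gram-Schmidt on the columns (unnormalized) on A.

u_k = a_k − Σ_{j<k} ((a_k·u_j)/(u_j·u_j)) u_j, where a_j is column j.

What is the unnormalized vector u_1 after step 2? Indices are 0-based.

u_1 = (10/9, -67/18, 13/18)

Step 1: u_0 = a_0 = (4, 1, -1).
Step 2: u_1 = a_1 − (13/18)·u_0 = (10/9, -67/18, 13/18).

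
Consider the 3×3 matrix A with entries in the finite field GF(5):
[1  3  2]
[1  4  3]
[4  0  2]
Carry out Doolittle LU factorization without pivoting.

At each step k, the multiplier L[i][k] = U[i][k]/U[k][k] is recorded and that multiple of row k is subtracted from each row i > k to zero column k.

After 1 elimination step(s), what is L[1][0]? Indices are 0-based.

Step 1: pivot at (0,0) is 1.
  row1 ← row1 − (1)·row0  ⇒  L[1][0]=1, U row1=(0, 1, 1)
  row2 ← row2 − (4)·row0  ⇒  L[2][0]=4, U row2=(0, 3, 4)

L[1][0] = 1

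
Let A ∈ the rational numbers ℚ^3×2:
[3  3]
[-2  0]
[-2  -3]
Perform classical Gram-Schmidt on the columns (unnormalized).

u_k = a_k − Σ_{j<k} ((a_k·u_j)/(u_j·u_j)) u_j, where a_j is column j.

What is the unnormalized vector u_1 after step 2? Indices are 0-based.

u_1 = (6/17, 30/17, -21/17)

Step 1: u_0 = a_0 = (3, -2, -2).
Step 2: u_1 = a_1 − (15/17)·u_0 = (6/17, 30/17, -21/17).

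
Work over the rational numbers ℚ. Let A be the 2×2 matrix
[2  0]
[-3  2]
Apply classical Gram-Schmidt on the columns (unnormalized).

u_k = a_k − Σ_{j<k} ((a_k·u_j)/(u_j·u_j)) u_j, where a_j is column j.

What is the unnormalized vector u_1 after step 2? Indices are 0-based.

u_1 = (12/13, 8/13)

Step 1: u_0 = a_0 = (2, -3).
Step 2: u_1 = a_1 − (-6/13)·u_0 = (12/13, 8/13).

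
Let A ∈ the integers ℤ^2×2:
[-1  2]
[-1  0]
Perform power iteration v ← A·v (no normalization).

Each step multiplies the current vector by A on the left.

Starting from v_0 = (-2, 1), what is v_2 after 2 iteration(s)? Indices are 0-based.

v_0 = (-2, 1).
v_1 = A·v_0 = (4, 2).
v_2 = A·v_1 = (0, -4).

v_2 = (0, -4)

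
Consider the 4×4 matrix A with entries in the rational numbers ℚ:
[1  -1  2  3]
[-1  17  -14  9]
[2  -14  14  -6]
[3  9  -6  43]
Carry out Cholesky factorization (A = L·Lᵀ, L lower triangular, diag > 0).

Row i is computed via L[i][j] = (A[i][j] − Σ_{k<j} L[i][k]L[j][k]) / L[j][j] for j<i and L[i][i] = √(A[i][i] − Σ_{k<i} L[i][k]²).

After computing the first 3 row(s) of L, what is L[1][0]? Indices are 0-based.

L[1][0] = -1

Step 1: L[0][0] = √(1) = 1.
  L[1][0] = (-1) / L[0][0] = -1.
Step 2: L[1][1] = √(16) = 4.
  L[2][0] = (2) / L[0][0] = 2.
  L[2][1] = (-12) / L[1][1] = -3.
Step 3: L[2][2] = √(1) = 1.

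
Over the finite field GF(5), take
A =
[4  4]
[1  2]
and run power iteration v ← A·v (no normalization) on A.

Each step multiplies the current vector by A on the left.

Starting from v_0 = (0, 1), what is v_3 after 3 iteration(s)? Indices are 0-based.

v_3 = (3, 0)

v_0 = (0, 1).
v_1 = A·v_0 = (4, 2).
v_2 = A·v_1 = (4, 3).
v_3 = A·v_2 = (3, 0).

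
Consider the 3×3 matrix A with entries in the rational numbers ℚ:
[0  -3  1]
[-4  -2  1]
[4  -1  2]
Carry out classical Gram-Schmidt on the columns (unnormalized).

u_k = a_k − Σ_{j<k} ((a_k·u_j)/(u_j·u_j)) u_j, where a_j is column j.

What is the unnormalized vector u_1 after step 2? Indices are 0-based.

u_1 = (-3, -3/2, -3/2)

Step 1: u_0 = a_0 = (0, -4, 4).
Step 2: u_1 = a_1 − (1/8)·u_0 = (-3, -3/2, -3/2).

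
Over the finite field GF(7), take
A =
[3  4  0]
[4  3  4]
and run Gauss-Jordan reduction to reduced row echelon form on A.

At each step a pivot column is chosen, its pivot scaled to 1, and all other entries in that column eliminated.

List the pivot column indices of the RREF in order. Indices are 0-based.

pivot(0,0)=3: scale R0 → (1, 6, 0)
  clear (1,0): R1 −= (4)R0 → (0, 0, 4)
col 1: no nonzero at/below row 1; advance.
pivot(1,2)=4: scale R1 → (0, 0, 1)

pivot columns: 0, 2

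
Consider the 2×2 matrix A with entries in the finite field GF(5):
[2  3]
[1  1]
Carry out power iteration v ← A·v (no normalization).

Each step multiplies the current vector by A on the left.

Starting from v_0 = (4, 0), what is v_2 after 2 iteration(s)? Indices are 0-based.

v_2 = (3, 2)

v_0 = (4, 0).
v_1 = A·v_0 = (3, 4).
v_2 = A·v_1 = (3, 2).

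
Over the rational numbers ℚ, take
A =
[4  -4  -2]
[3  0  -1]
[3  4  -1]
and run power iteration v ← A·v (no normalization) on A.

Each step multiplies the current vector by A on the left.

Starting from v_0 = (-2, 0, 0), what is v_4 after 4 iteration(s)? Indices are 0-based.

v_4 = (508, 534, 750)

v_0 = (-2, 0, 0).
v_1 = A·v_0 = (-8, -6, -6).
v_2 = A·v_1 = (4, -18, -42).
v_3 = A·v_2 = (172, 54, -18).
v_4 = A·v_3 = (508, 534, 750).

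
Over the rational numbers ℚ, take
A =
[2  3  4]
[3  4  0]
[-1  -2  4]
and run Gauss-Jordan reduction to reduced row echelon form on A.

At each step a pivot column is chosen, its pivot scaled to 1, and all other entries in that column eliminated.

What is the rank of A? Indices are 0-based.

pivot(0,0)=2: scale R0 → (1, 3/2, 2)
  clear (1,0): R1 −= (3)R0 → (0, -1/2, -6)
  clear (2,0): R2 −= (-1)R0 → (0, -1/2, 6)
pivot(1,1)=-1/2: scale R1 → (0, 1, 12)
  clear (0,1): R0 −= (3/2)R1 → (1, 0, -16)
  clear (2,1): R2 −= (-1/2)R1 → (0, 0, 12)
pivot(2,2)=12: scale R2 → (0, 0, 1)
  clear (0,2): R0 −= (-16)R2 → (1, 0, 0)
  clear (1,2): R1 −= (12)R2 → (0, 1, 0)

rank = 3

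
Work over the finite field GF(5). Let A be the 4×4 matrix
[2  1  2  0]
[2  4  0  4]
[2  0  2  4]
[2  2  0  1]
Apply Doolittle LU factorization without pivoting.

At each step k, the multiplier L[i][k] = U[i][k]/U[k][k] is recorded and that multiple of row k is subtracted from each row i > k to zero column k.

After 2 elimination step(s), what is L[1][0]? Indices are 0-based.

k=0: U[0][0]=2
  eliminate (1,0): mult=1, new row 1: (0, 3, 3, 4); set L[1][0]=1
  eliminate (2,0): mult=1, new row 2: (0, 4, 0, 4); set L[2][0]=1
  eliminate (3,0): mult=1, new row 3: (0, 1, 3, 1); set L[3][0]=1
k=1: U[1][1]=3
  eliminate (2,1): mult=3, new row 2: (0, 0, 1, 2); set L[2][1]=3
  eliminate (3,1): mult=2, new row 3: (0, 0, 2, 3); set L[3][1]=2

L[1][0] = 1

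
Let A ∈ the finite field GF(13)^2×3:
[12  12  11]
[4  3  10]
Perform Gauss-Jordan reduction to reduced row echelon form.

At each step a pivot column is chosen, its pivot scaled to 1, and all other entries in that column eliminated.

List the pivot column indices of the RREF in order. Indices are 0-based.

pivot columns: 0, 1

[1] R0 /= 12  ⇒  (1, 1, 2)
     R1 -= 4·R0  ⇒  (0, 12, 2)
[2] R1 /= 12  ⇒  (0, 1, 11)
     R0 -= 1·R1  ⇒  (1, 0, 4)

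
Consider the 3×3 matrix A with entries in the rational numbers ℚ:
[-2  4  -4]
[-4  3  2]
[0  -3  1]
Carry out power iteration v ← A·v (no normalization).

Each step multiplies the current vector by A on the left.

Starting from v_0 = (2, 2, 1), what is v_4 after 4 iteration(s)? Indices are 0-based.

v_4 = (-460, -70, 385)

v_0 = (2, 2, 1).
v_1 = A·v_0 = (0, 0, -5).
v_2 = A·v_1 = (20, -10, -5).
v_3 = A·v_2 = (-60, -120, 25).
v_4 = A·v_3 = (-460, -70, 385).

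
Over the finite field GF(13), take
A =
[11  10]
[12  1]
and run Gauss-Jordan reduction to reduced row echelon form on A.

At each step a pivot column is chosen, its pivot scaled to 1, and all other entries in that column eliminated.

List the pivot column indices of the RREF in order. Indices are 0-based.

pivot columns: 0, 1

pivot(0,0)=11: scale R0 → (1, 8)
  clear (1,0): R1 −= (12)R0 → (0, 9)
pivot(1,1)=9: scale R1 → (0, 1)
  clear (0,1): R0 −= (8)R1 → (1, 0)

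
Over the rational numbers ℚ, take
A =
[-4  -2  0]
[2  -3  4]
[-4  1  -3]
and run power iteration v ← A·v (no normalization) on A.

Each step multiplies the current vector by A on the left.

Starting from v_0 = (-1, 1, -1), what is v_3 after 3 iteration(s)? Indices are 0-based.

v_0 = (-1, 1, -1).
v_1 = A·v_0 = (2, -9, 8).
v_2 = A·v_1 = (10, 63, -41).
v_3 = A·v_2 = (-166, -333, 146).

v_3 = (-166, -333, 146)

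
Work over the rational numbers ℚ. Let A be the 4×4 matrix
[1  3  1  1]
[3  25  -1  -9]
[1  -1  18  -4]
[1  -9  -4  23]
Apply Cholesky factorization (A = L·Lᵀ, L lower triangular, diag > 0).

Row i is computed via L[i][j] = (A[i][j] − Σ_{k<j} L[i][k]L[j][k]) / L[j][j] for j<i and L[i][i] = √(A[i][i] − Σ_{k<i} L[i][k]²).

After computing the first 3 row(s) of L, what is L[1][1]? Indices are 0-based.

L[1][1] = 4

Step 1: L[0][0] = √(1) = 1.
  L[1][0] = (3) / L[0][0] = 3.
Step 2: L[1][1] = √(16) = 4.
  L[2][0] = (1) / L[0][0] = 1.
  L[2][1] = (-4) / L[1][1] = -1.
Step 3: L[2][2] = √(16) = 4.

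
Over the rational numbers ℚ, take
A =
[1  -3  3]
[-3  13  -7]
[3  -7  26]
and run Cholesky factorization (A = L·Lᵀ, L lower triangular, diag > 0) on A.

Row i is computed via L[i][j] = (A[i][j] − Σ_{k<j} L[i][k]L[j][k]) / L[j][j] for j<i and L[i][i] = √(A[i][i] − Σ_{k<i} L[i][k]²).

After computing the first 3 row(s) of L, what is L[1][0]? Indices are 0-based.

Step 1: L[0][0] = √(1) = 1.
  L[1][0] = (-3) / L[0][0] = -3.
Step 2: L[1][1] = √(4) = 2.
  L[2][0] = (3) / L[0][0] = 3.
  L[2][1] = (2) / L[1][1] = 1.
Step 3: L[2][2] = √(16) = 4.

L[1][0] = -3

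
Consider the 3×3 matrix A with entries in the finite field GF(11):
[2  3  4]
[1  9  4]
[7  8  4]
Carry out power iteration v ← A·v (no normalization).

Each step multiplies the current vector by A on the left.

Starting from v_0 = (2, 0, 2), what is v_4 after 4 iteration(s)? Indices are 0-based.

v_4 = (3, 0, 7)

v_0 = (2, 0, 2).
v_1 = A·v_0 = (1, 10, 0).
v_2 = A·v_1 = (10, 3, 10).
v_3 = A·v_2 = (3, 0, 2).
v_4 = A·v_3 = (3, 0, 7).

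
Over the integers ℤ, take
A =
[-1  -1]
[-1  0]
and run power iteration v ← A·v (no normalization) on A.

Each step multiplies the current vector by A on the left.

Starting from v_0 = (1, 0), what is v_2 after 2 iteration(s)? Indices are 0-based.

v_0 = (1, 0).
v_1 = A·v_0 = (-1, -1).
v_2 = A·v_1 = (2, 1).

v_2 = (2, 1)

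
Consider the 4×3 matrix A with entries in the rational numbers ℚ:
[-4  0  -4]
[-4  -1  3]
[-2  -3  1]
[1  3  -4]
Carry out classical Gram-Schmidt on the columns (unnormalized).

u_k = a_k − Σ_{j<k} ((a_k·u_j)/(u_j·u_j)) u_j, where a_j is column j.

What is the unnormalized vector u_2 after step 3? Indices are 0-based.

Step 1: u_0 = a_0 = (-4, -4, -2, 1).
Step 2: u_1 = a_1 − (13/37)·u_0 = (52/37, 15/37, -85/37, 98/37).
Step 3: u_2 = a_2 − (-2/37)·u_0 − (-320/267)·u_1 = (-676/267, 291/89, -497/267, -206/267).

u_2 = (-676/267, 291/89, -497/267, -206/267)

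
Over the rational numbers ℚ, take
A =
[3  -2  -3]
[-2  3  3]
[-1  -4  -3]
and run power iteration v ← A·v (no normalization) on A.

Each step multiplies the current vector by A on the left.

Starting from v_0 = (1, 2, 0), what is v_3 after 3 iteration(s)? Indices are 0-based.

v_3 = (38, -35, 0)

v_0 = (1, 2, 0).
v_1 = A·v_0 = (-1, 4, -9).
v_2 = A·v_1 = (16, -13, 12).
v_3 = A·v_2 = (38, -35, 0).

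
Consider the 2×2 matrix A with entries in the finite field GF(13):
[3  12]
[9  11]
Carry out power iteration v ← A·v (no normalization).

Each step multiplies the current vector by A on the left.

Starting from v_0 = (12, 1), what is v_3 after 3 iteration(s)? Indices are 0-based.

v_0 = (12, 1).
v_1 = A·v_0 = (9, 2).
v_2 = A·v_1 = (12, 12).
v_3 = A·v_2 = (11, 6).

v_3 = (11, 6)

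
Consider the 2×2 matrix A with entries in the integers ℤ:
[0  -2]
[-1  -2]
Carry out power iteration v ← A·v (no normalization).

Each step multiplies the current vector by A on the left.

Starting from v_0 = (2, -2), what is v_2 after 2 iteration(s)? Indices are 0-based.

v_2 = (-4, -8)

v_0 = (2, -2).
v_1 = A·v_0 = (4, 2).
v_2 = A·v_1 = (-4, -8).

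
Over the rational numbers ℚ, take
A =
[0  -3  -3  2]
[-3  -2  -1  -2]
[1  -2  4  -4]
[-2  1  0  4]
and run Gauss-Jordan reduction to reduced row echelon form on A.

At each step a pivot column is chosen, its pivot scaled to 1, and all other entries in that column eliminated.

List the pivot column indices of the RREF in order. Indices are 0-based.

pivot columns: 0, 1, 2, 3

step 1: exchange rows 0,1
step 1: normalize row 0 (÷-3) = (1, 2/3, 1/3, 2/3)
  row 2: subtract 1×row0 = (0, -8/3, 11/3, -14/3)
  row 3: subtract -2×row0 = (0, 7/3, 2/3, 16/3)
step 2: normalize row 1 (÷-3) = (0, 1, 1, -2/3)
  row 0: subtract 2/3×row1 = (1, 0, -1/3, 10/9)
  row 2: subtract -8/3×row1 = (0, 0, 19/3, -58/9)
  row 3: subtract 7/3×row1 = (0, 0, -5/3, 62/9)
step 3: normalize row 2 (÷19/3) = (0, 0, 1, -58/57)
  row 0: subtract -1/3×row2 = (1, 0, 0, 44/57)
  row 1: subtract 1×row2 = (0, 1, 0, 20/57)
  row 3: subtract -5/3×row2 = (0, 0, 0, 296/57)
step 4: normalize row 3 (÷296/57) = (0, 0, 0, 1)
  row 0: subtract 44/57×row3 = (1, 0, 0, 0)
  row 1: subtract 20/57×row3 = (0, 1, 0, 0)
  row 2: subtract -58/57×row3 = (0, 0, 1, 0)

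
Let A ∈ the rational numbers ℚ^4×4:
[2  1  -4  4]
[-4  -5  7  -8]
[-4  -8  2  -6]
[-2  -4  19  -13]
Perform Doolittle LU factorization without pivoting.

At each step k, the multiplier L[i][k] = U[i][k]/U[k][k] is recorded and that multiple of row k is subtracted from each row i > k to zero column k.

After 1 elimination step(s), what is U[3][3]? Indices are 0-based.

U[3][3] = -9

Step 1: pivot at (0,0) is 2.
  row1 ← row1 − (-2)·row0  ⇒  L[1][0]=-2, U row1=(0, -3, -1, 0)
  row2 ← row2 − (-2)·row0  ⇒  L[2][0]=-2, U row2=(0, -6, -6, 2)
  row3 ← row3 − (-1)·row0  ⇒  L[3][0]=-1, U row3=(0, -3, 15, -9)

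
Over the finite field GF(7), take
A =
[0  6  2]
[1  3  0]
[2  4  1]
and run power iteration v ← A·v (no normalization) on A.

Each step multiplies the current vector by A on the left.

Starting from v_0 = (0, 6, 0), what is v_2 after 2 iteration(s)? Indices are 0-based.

v_2 = (2, 6, 0)

v_0 = (0, 6, 0).
v_1 = A·v_0 = (1, 4, 3).
v_2 = A·v_1 = (2, 6, 0).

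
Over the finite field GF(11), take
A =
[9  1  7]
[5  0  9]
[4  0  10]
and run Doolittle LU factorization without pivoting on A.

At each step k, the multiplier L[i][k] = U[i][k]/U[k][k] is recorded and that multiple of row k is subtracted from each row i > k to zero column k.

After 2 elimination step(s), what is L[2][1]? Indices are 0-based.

L[2][1] = 3

k=0: U[0][0]=9
  eliminate (1,0): mult=3, new row 1: (0, 8, 10); set L[1][0]=3
  eliminate (2,0): mult=9, new row 2: (0, 2, 2); set L[2][0]=9
k=1: U[1][1]=8
  eliminate (2,1): mult=3, new row 2: (0, 0, 5); set L[2][1]=3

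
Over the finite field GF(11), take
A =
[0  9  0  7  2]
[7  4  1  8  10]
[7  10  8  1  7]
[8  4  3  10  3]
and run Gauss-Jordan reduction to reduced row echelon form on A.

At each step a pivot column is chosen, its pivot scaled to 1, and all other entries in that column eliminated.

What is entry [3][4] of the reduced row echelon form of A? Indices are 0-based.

pivot(0,0): swap R0↔R1
pivot(0,0)=7: scale R0 → (1, 10, 8, 9, 3)
  clear (2,0): R2 −= (7)R0 → (0, 6, 7, 4, 8)
  clear (3,0): R3 −= (8)R0 → (0, 1, 5, 4, 1)
pivot(1,1)=9: scale R1 → (0, 1, 0, 2, 10)
  clear (0,1): R0 −= (10)R1 → (1, 0, 8, 0, 2)
  clear (2,1): R2 −= (6)R1 → (0, 0, 7, 3, 3)
  clear (3,1): R3 −= (1)R1 → (0, 0, 5, 2, 2)
pivot(2,2)=7: scale R2 → (0, 0, 1, 2, 2)
  clear (0,2): R0 −= (8)R2 → (1, 0, 0, 6, 8)
  clear (3,2): R3 −= (5)R2 → (0, 0, 0, 3, 3)
pivot(3,3)=3: scale R3 → (0, 0, 0, 1, 1)
  clear (0,3): R0 −= (6)R3 → (1, 0, 0, 0, 2)
  clear (1,3): R1 −= (2)R3 → (0, 1, 0, 0, 8)
  clear (2,3): R2 −= (2)R3 → (0, 0, 1, 0, 0)

M[3][4] = 1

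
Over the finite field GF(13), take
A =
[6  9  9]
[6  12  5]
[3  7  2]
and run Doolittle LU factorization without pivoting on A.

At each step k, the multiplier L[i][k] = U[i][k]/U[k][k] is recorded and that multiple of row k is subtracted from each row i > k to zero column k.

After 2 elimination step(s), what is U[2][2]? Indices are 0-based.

k=0: U[0][0]=6
  eliminate (1,0): mult=1, new row 1: (0, 3, 9); set L[1][0]=1
  eliminate (2,0): mult=7, new row 2: (0, 9, 4); set L[2][0]=7
k=1: U[1][1]=3
  eliminate (2,1): mult=3, new row 2: (0, 0, 3); set L[2][1]=3

U[2][2] = 3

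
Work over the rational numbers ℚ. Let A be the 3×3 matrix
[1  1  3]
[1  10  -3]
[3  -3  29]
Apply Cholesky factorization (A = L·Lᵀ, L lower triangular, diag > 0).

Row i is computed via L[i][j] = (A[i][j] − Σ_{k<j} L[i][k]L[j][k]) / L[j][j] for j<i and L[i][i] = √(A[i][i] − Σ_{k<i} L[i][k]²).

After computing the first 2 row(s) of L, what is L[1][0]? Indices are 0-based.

L[1][0] = 1

Step 1: L[0][0] = √(1) = 1.
  L[1][0] = (1) / L[0][0] = 1.
Step 2: L[1][1] = √(9) = 3.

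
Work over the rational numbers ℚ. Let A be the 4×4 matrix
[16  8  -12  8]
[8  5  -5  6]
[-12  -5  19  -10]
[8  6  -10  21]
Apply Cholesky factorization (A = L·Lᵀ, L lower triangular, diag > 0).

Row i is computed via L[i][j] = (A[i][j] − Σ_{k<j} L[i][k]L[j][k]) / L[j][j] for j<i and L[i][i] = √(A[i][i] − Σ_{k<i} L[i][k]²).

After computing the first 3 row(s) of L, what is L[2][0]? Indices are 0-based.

L[2][0] = -3

Step 1: L[0][0] = √(16) = 4.
  L[1][0] = (8) / L[0][0] = 2.
Step 2: L[1][1] = √(1) = 1.
  L[2][0] = (-12) / L[0][0] = -3.
  L[2][1] = (1) / L[1][1] = 1.
Step 3: L[2][2] = √(9) = 3.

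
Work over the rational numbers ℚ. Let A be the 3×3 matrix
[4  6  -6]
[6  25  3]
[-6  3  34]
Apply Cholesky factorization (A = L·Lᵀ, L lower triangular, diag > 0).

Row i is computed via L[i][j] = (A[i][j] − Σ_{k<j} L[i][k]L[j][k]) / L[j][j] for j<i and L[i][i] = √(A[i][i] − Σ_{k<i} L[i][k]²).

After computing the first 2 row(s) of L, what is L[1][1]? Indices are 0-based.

L[1][1] = 4

Step 1: L[0][0] = √(4) = 2.
  L[1][0] = (6) / L[0][0] = 3.
Step 2: L[1][1] = √(16) = 4.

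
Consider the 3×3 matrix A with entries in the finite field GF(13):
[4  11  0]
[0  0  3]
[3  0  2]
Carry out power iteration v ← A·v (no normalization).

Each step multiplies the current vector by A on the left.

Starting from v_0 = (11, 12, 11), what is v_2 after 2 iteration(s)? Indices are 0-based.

v_0 = (11, 12, 11).
v_1 = A·v_0 = (7, 7, 3).
v_2 = A·v_1 = (1, 9, 1).

v_2 = (1, 9, 1)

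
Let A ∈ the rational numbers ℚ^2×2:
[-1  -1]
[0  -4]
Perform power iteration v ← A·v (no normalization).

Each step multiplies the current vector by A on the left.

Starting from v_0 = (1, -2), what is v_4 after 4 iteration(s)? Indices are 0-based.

v_0 = (1, -2).
v_1 = A·v_0 = (1, 8).
v_2 = A·v_1 = (-9, -32).
v_3 = A·v_2 = (41, 128).
v_4 = A·v_3 = (-169, -512).

v_4 = (-169, -512)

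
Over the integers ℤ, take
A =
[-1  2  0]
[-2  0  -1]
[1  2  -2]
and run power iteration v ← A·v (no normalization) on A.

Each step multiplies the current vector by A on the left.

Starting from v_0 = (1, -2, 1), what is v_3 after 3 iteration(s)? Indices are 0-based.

v_3 = (31, 3, 31)

v_0 = (1, -2, 1).
v_1 = A·v_0 = (-5, -3, -5).
v_2 = A·v_1 = (-1, 15, -1).
v_3 = A·v_2 = (31, 3, 31).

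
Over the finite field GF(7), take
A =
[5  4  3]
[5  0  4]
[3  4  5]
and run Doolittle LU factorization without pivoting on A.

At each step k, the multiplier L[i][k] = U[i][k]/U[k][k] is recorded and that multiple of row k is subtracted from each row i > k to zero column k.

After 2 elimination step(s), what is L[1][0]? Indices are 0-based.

L[1][0] = 1

k=0: U[0][0]=5
  eliminate (1,0): mult=1, new row 1: (0, 3, 1); set L[1][0]=1
  eliminate (2,0): mult=2, new row 2: (0, 3, 6); set L[2][0]=2
k=1: U[1][1]=3
  eliminate (2,1): mult=1, new row 2: (0, 0, 5); set L[2][1]=1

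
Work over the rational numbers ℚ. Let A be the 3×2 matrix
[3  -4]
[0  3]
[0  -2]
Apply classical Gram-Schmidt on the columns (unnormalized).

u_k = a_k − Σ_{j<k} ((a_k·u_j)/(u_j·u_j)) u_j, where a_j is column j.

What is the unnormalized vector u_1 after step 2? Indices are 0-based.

u_1 = (0, 3, -2)

Step 1: u_0 = a_0 = (3, 0, 0).
Step 2: u_1 = a_1 − (-4/3)·u_0 = (0, 3, -2).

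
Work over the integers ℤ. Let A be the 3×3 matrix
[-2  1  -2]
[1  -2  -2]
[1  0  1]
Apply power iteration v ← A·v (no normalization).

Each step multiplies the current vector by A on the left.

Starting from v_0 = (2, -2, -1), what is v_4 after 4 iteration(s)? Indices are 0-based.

v_0 = (2, -2, -1).
v_1 = A·v_0 = (-4, 8, 1).
v_2 = A·v_1 = (14, -22, -3).
v_3 = A·v_2 = (-44, 64, 11).
v_4 = A·v_3 = (130, -194, -33).

v_4 = (130, -194, -33)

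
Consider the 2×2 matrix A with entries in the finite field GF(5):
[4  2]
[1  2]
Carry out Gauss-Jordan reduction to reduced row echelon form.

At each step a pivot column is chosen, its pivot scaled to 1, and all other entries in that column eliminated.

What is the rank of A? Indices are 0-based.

rank = 2

step 1: normalize row 0 (÷4) = (1, 3)
  row 1: subtract 1×row0 = (0, 4)
step 2: normalize row 1 (÷4) = (0, 1)
  row 0: subtract 3×row1 = (1, 0)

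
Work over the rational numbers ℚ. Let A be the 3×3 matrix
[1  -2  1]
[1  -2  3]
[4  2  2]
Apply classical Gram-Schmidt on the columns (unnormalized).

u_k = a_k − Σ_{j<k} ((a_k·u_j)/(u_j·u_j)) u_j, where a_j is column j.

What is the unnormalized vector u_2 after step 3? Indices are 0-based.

Step 1: u_0 = a_0 = (1, 1, 4).
Step 2: u_1 = a_1 − (2/9)·u_0 = (-20/9, -20/9, 10/9).
Step 3: u_2 = a_2 − (2/3)·u_0 − (-3/5)·u_1 = (-1, 1, 0).

u_2 = (-1, 1, 0)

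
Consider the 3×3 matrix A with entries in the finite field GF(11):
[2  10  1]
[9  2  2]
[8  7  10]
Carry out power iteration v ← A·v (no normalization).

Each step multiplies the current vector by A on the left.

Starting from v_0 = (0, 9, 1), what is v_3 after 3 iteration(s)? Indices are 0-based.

v_0 = (0, 9, 1).
v_1 = A·v_0 = (3, 9, 7).
v_2 = A·v_1 = (4, 4, 3).
v_3 = A·v_2 = (7, 6, 2).

v_3 = (7, 6, 2)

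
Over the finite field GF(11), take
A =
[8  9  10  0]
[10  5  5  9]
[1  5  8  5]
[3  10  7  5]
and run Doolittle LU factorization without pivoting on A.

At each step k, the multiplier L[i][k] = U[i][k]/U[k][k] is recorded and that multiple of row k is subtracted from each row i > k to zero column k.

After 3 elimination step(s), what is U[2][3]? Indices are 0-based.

k=0: U[0][0]=8
  eliminate (1,0): mult=4, new row 1: (0, 2, 9, 9); set L[1][0]=4
  eliminate (2,0): mult=7, new row 2: (0, 8, 4, 5); set L[2][0]=7
  eliminate (3,0): mult=10, new row 3: (0, 8, 6, 5); set L[3][0]=10
k=1: U[1][1]=2
  eliminate (2,1): mult=4, new row 2: (0, 0, 1, 2); set L[2][1]=4
  eliminate (3,1): mult=4, new row 3: (0, 0, 3, 2); set L[3][1]=4
k=2: U[2][2]=1
  eliminate (3,2): mult=3, new row 3: (0, 0, 0, 7); set L[3][2]=3

U[2][3] = 2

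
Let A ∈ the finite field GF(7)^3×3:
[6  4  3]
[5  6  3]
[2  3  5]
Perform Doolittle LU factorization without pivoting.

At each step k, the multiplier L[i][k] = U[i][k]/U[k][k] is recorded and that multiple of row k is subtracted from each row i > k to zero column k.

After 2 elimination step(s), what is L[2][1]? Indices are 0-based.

k=0: U[0][0]=6
  eliminate (1,0): mult=2, new row 1: (0, 5, 4); set L[1][0]=2
  eliminate (2,0): mult=5, new row 2: (0, 4, 4); set L[2][0]=5
k=1: U[1][1]=5
  eliminate (2,1): mult=5, new row 2: (0, 0, 5); set L[2][1]=5

L[2][1] = 5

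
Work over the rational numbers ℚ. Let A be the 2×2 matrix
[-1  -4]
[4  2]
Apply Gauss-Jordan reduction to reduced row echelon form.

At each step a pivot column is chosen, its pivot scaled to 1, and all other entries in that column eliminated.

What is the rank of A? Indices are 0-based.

rank = 2

step 1: normalize row 0 (÷-1) = (1, 4)
  row 1: subtract 4×row0 = (0, -14)
step 2: normalize row 1 (÷-14) = (0, 1)
  row 0: subtract 4×row1 = (1, 0)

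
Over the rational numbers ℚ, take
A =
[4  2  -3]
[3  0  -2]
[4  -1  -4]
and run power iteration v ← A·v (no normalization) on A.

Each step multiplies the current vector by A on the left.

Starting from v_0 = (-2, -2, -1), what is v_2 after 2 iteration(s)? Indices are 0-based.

v_0 = (-2, -2, -1).
v_1 = A·v_0 = (-9, -4, -2).
v_2 = A·v_1 = (-38, -23, -24).

v_2 = (-38, -23, -24)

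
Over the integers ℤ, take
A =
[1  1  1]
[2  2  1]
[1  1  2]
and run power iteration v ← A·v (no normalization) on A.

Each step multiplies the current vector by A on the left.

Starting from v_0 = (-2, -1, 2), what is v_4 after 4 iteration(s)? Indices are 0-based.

v_4 = (-64, -109, -83)

v_0 = (-2, -1, 2).
v_1 = A·v_0 = (-1, -4, 1).
v_2 = A·v_1 = (-4, -9, -3).
v_3 = A·v_2 = (-16, -29, -19).
v_4 = A·v_3 = (-64, -109, -83).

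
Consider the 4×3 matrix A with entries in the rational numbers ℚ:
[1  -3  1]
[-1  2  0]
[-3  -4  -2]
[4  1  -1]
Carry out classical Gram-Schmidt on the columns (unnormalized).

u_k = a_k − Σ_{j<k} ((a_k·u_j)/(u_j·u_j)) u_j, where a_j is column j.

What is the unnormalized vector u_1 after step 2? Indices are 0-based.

u_1 = (-92/27, 65/27, -25/9, -17/27)

Step 1: u_0 = a_0 = (1, -1, -3, 4).
Step 2: u_1 = a_1 − (11/27)·u_0 = (-92/27, 65/27, -25/9, -17/27).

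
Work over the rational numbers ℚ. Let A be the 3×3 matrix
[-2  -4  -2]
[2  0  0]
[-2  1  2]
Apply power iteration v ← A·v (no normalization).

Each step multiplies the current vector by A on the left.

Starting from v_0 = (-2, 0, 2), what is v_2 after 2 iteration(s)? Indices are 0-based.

v_2 = (0, 0, 12)

v_0 = (-2, 0, 2).
v_1 = A·v_0 = (0, -4, 8).
v_2 = A·v_1 = (0, 0, 12).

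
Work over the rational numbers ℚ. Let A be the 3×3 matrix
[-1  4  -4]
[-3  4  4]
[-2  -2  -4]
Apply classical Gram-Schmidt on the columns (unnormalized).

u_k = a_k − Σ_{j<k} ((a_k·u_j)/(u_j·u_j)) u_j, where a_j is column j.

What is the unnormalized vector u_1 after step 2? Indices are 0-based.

Step 1: u_0 = a_0 = (-1, -3, -2).
Step 2: u_1 = a_1 − (-6/7)·u_0 = (22/7, 10/7, -26/7).

u_1 = (22/7, 10/7, -26/7)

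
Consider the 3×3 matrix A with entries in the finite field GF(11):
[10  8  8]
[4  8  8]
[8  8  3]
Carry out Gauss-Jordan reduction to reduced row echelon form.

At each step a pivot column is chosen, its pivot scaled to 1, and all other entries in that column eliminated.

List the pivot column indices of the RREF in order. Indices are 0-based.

pivot columns: 0, 1, 2

step 1: normalize row 0 (÷10) = (1, 3, 3)
  row 1: subtract 4×row0 = (0, 7, 7)
  row 2: subtract 8×row0 = (0, 6, 1)
step 2: normalize row 1 (÷7) = (0, 1, 1)
  row 0: subtract 3×row1 = (1, 0, 0)
  row 2: subtract 6×row1 = (0, 0, 6)
step 3: normalize row 2 (÷6) = (0, 0, 1)
  row 1: subtract 1×row2 = (0, 1, 0)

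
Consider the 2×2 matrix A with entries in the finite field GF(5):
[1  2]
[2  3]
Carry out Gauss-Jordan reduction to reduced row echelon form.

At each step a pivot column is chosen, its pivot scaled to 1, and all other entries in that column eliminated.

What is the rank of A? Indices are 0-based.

step 1: normalize row 0 (÷1) = (1, 2)
  row 1: subtract 2×row0 = (0, 4)
step 2: normalize row 1 (÷4) = (0, 1)
  row 0: subtract 2×row1 = (1, 0)

rank = 2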